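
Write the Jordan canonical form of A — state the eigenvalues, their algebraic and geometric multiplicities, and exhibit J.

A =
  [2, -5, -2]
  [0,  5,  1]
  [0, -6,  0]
J_2(2) ⊕ J_1(3)

The characteristic polynomial is
  det(x·I − A) = x^3 - 7*x^2 + 16*x - 12 = (x - 3)*(x - 2)^2

Eigenvalues and multiplicities (the geometric multiplicity of λ is n − rank(A − λI), which equals the number of Jordan blocks for λ):
  λ = 2: algebraic multiplicity = 2, geometric multiplicity = 1
  λ = 3: algebraic multiplicity = 1, geometric multiplicity = 1

Determining the block sizes for each eigenvalue:
  λ = 2: one block (gm = 1), so the single block has size am = 2 → block sizes [2]
  λ = 3: one block (gm = 1), so the single block has size am = 1 → block sizes [1]

Assembling the blocks gives a Jordan form
J =
  [2, 1, 0]
  [0, 2, 0]
  [0, 0, 3]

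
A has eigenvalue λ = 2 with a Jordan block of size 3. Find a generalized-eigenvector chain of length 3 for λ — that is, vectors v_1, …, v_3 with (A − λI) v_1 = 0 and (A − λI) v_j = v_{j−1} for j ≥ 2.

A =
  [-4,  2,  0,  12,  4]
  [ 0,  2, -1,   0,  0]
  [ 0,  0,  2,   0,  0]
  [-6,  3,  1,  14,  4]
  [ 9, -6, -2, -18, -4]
A Jordan chain for λ = 2 of length 3:
v_1 = (2, 0, 0, 1, 0)ᵀ
v_2 = (0, -1, 0, 1, -2)ᵀ
v_3 = (0, 0, 1, 0, 0)ᵀ

Let N = A − (2)·I. We want v_3 with N^3 v_3 = 0 but N^2 v_3 ≠ 0; then v_{j-1} := N · v_j for j = 3, …, 2.

Pick v_3 = (0, 0, 1, 0, 0)ᵀ.
Then v_2 = N · v_3 = (0, -1, 0, 1, -2)ᵀ.
Then v_1 = N · v_2 = (2, 0, 0, 1, 0)ᵀ.

Sanity check: (A − (2)·I) v_1 = (0, 0, 0, 0, 0)ᵀ = 0. ✓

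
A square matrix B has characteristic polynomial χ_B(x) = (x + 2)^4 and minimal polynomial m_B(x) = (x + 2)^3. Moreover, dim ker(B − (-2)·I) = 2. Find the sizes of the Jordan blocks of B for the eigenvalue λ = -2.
Block sizes for λ = -2: [3, 1]

Step 1 — from the characteristic polynomial, algebraic multiplicity of λ = -2 is 4. From dim ker(B − (-2)·I) = 2, there are exactly 2 Jordan blocks for λ = -2.
Step 2 — from the minimal polynomial, the factor (x + 2)^3 tells us the largest block for λ = -2 has size 3.
Step 3 — with total size 4, 2 blocks, and largest block 3, the block sizes (in nonincreasing order) are [3, 1].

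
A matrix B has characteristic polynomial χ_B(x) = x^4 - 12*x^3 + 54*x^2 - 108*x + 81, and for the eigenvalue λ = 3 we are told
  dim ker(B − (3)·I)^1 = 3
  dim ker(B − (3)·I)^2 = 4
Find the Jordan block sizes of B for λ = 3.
Block sizes for λ = 3: [2, 1, 1]

From the dimensions of kernels of powers, the number of Jordan blocks of size at least j is d_j − d_{j−1} where d_j = dim ker(N^j) (with d_0 = 0). Computing the differences gives [3, 1].
The number of blocks of size exactly k is (#blocks of size ≥ k) − (#blocks of size ≥ k + 1), so the partition is: 2 block(s) of size 1, 1 block(s) of size 2.
In nonincreasing order the block sizes are [2, 1, 1].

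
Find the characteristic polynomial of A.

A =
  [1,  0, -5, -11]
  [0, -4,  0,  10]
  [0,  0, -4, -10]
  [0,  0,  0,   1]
x^4 + 6*x^3 + x^2 - 24*x + 16

Expanding det(x·I − A) (e.g. by cofactor expansion or by noting that A is similar to its Jordan form J, which has the same characteristic polynomial as A) gives
  χ_A(x) = x^4 + 6*x^3 + x^2 - 24*x + 16
which factors as (x - 1)^2*(x + 4)^2. The eigenvalues (with algebraic multiplicities) are λ = -4 with multiplicity 2, λ = 1 with multiplicity 2.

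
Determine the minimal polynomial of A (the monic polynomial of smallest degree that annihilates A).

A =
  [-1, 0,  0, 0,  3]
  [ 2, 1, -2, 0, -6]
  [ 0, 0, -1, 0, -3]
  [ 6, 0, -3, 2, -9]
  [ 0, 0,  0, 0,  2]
x^3 - 2*x^2 - x + 2

The characteristic polynomial is χ_A(x) = (x - 2)^2*(x - 1)*(x + 1)^2, so the eigenvalues are known. The minimal polynomial is
  m_A(x) = Π_λ (x − λ)^{k_λ}
where k_λ is the size of the *largest* Jordan block for λ (equivalently, the smallest k with (A − λI)^k v = 0 for every generalised eigenvector v of λ).

  λ = -1: largest Jordan block has size 1, contributing (x + 1)
  λ = 1: largest Jordan block has size 1, contributing (x − 1)
  λ = 2: largest Jordan block has size 1, contributing (x − 2)

So m_A(x) = (x - 2)*(x - 1)*(x + 1) = x^3 - 2*x^2 - x + 2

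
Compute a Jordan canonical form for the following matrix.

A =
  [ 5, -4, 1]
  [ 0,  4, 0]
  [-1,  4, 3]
J_2(4) ⊕ J_1(4)

The characteristic polynomial is
  det(x·I − A) = x^3 - 12*x^2 + 48*x - 64 = (x - 4)^3

Eigenvalues and multiplicities (the geometric multiplicity of λ is n − rank(A − λI), which equals the number of Jordan blocks for λ):
  λ = 4: algebraic multiplicity = 3, geometric multiplicity = 2

Determining the block sizes for each eigenvalue:
  λ = 4: 2 blocks summing to 3 forces exactly one block of size 2 and the rest size 1 → block sizes [2, 1]

Assembling the blocks gives a Jordan form
J =
  [4, 1, 0]
  [0, 4, 0]
  [0, 0, 4]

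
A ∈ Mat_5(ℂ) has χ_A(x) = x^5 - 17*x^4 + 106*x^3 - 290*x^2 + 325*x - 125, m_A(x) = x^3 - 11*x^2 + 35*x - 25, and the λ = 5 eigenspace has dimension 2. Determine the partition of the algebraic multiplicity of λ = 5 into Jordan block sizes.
Block sizes for λ = 5: [2, 1]

Step 1 — from the characteristic polynomial, algebraic multiplicity of λ = 5 is 3. From dim ker(A − (5)·I) = 2, there are exactly 2 Jordan blocks for λ = 5.
Step 2 — from the minimal polynomial, the factor (x − 5)^2 tells us the largest block for λ = 5 has size 2.
Step 3 — with total size 3, 2 blocks, and largest block 2, the block sizes (in nonincreasing order) are [2, 1].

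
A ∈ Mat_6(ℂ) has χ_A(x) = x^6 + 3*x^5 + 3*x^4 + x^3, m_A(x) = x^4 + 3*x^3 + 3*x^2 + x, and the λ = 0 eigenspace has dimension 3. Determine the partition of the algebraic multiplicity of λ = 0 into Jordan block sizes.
Block sizes for λ = 0: [1, 1, 1]

Step 1 — from the characteristic polynomial, algebraic multiplicity of λ = 0 is 3. From dim ker(A − (0)·I) = 3, there are exactly 3 Jordan blocks for λ = 0.
Step 2 — from the minimal polynomial, the factor (x − 0) tells us the largest block for λ = 0 has size 1.
Step 3 — with total size 3, 3 blocks, and largest block 1, the block sizes (in nonincreasing order) are [1, 1, 1].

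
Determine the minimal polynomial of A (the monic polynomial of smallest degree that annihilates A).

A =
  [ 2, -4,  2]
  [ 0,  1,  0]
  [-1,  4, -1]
x^2 - x

The characteristic polynomial is χ_A(x) = x*(x - 1)^2, so the eigenvalues are known. The minimal polynomial is
  m_A(x) = Π_λ (x − λ)^{k_λ}
where k_λ is the size of the *largest* Jordan block for λ (equivalently, the smallest k with (A − λI)^k v = 0 for every generalised eigenvector v of λ).

  λ = 0: largest Jordan block has size 1, contributing (x − 0)
  λ = 1: largest Jordan block has size 1, contributing (x − 1)

So m_A(x) = x*(x - 1) = x^2 - x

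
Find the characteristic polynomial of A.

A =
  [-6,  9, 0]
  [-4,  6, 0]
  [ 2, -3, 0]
x^3

Expanding det(x·I − A) (e.g. by cofactor expansion or by noting that A is similar to its Jordan form J, which has the same characteristic polynomial as A) gives
  χ_A(x) = x^3
which factors as x^3. The eigenvalues (with algebraic multiplicities) are λ = 0 with multiplicity 3.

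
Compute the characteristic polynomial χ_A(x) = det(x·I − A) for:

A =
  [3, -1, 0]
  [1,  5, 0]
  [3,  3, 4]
x^3 - 12*x^2 + 48*x - 64

Expanding det(x·I − A) (e.g. by cofactor expansion or by noting that A is similar to its Jordan form J, which has the same characteristic polynomial as A) gives
  χ_A(x) = x^3 - 12*x^2 + 48*x - 64
which factors as (x - 4)^3. The eigenvalues (with algebraic multiplicities) are λ = 4 with multiplicity 3.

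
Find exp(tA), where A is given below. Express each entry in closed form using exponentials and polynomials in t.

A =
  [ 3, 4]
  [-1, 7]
e^{tA} =
  [-2*t*exp(5*t) + exp(5*t), 4*t*exp(5*t)]
  [-t*exp(5*t), 2*t*exp(5*t) + exp(5*t)]

Strategy: write A = P · J · P⁻¹ where J is a Jordan canonical form, so e^{tA} = P · e^{tJ} · P⁻¹, and e^{tJ} can be computed block-by-block.

A has Jordan form
J =
  [5, 1]
  [0, 5]
(up to reordering of blocks).

Per-block formulas:
  For a 2×2 Jordan block J_2(5): exp(t · J_2(5)) = e^(5t)·(I + t·N), where N is the 2×2 nilpotent shift.

After assembling e^{tJ} and conjugating by P, we get:

e^{tA} =
  [-2*t*exp(5*t) + exp(5*t), 4*t*exp(5*t)]
  [-t*exp(5*t), 2*t*exp(5*t) + exp(5*t)]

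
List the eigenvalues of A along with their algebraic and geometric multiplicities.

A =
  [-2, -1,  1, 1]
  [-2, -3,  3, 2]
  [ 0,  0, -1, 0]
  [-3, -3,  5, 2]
λ = -1: alg = 4, geom = 2

Step 1 — factor the characteristic polynomial to read off the algebraic multiplicities:
  χ_A(x) = (x + 1)^4

Step 2 — compute geometric multiplicities via the rank-nullity identity g(λ) = n − rank(A − λI):
  rank(A − (-1)·I) = 2, so dim ker(A − (-1)·I) = n − 2 = 2

Summary:
  λ = -1: algebraic multiplicity = 4, geometric multiplicity = 2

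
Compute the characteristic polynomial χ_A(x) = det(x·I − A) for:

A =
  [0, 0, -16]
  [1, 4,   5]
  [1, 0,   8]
x^3 - 12*x^2 + 48*x - 64

Expanding det(x·I − A) (e.g. by cofactor expansion or by noting that A is similar to its Jordan form J, which has the same characteristic polynomial as A) gives
  χ_A(x) = x^3 - 12*x^2 + 48*x - 64
which factors as (x - 4)^3. The eigenvalues (with algebraic multiplicities) are λ = 4 with multiplicity 3.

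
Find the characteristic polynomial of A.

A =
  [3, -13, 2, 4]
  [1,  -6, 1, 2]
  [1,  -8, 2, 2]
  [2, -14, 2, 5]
x^4 - 4*x^3 + 6*x^2 - 4*x + 1

Expanding det(x·I − A) (e.g. by cofactor expansion or by noting that A is similar to its Jordan form J, which has the same characteristic polynomial as A) gives
  χ_A(x) = x^4 - 4*x^3 + 6*x^2 - 4*x + 1
which factors as (x - 1)^4. The eigenvalues (with algebraic multiplicities) are λ = 1 with multiplicity 4.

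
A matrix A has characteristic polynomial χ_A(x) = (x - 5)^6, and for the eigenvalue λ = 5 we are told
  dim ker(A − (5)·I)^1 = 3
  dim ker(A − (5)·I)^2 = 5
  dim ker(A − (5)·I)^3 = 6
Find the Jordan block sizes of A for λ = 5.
Block sizes for λ = 5: [3, 2, 1]

From the dimensions of kernels of powers, the number of Jordan blocks of size at least j is d_j − d_{j−1} where d_j = dim ker(N^j) (with d_0 = 0). Computing the differences gives [3, 2, 1].
The number of blocks of size exactly k is (#blocks of size ≥ k) − (#blocks of size ≥ k + 1), so the partition is: 1 block(s) of size 1, 1 block(s) of size 2, 1 block(s) of size 3.
In nonincreasing order the block sizes are [3, 2, 1].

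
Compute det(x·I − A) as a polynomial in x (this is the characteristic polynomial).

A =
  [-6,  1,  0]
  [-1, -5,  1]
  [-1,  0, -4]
x^3 + 15*x^2 + 75*x + 125

Expanding det(x·I − A) (e.g. by cofactor expansion or by noting that A is similar to its Jordan form J, which has the same characteristic polynomial as A) gives
  χ_A(x) = x^3 + 15*x^2 + 75*x + 125
which factors as (x + 5)^3. The eigenvalues (with algebraic multiplicities) are λ = -5 with multiplicity 3.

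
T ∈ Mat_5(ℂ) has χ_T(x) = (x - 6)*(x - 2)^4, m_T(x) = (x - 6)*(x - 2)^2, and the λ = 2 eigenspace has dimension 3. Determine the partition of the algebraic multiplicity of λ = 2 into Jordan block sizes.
Block sizes for λ = 2: [2, 1, 1]

Step 1 — from the characteristic polynomial, algebraic multiplicity of λ = 2 is 4. From dim ker(T − (2)·I) = 3, there are exactly 3 Jordan blocks for λ = 2.
Step 2 — from the minimal polynomial, the factor (x − 2)^2 tells us the largest block for λ = 2 has size 2.
Step 3 — with total size 4, 3 blocks, and largest block 2, the block sizes (in nonincreasing order) are [2, 1, 1].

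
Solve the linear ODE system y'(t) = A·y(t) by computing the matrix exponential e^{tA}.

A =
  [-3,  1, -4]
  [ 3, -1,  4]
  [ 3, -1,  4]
e^{tA} =
  [1 - 3*t, t, -4*t]
  [3*t, 1 - t, 4*t]
  [3*t, -t, 4*t + 1]

Strategy: write A = P · J · P⁻¹ where J is a Jordan canonical form, so e^{tA} = P · e^{tJ} · P⁻¹, and e^{tJ} can be computed block-by-block.

A has Jordan form
J =
  [0, 1, 0]
  [0, 0, 0]
  [0, 0, 0]
(up to reordering of blocks).

Per-block formulas:
  For a 1×1 block at λ = 0: exp(t · [0]) = [e^(0t)].
  For a 2×2 Jordan block J_2(0): exp(t · J_2(0)) = e^(0t)·(I + t·N), where N is the 2×2 nilpotent shift.

After assembling e^{tJ} and conjugating by P, we get:

e^{tA} =
  [1 - 3*t, t, -4*t]
  [3*t, 1 - t, 4*t]
  [3*t, -t, 4*t + 1]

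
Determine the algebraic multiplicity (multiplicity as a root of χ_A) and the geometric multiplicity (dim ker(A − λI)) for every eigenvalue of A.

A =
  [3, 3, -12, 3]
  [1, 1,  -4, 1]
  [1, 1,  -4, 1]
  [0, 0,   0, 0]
λ = 0: alg = 4, geom = 3

Step 1 — factor the characteristic polynomial to read off the algebraic multiplicities:
  χ_A(x) = x^4

Step 2 — compute geometric multiplicities via the rank-nullity identity g(λ) = n − rank(A − λI):
  rank(A − (0)·I) = 1, so dim ker(A − (0)·I) = n − 1 = 3

Summary:
  λ = 0: algebraic multiplicity = 4, geometric multiplicity = 3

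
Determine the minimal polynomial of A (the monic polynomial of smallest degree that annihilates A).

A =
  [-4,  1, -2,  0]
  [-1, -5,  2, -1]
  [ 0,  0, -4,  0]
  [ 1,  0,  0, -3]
x^3 + 12*x^2 + 48*x + 64

The characteristic polynomial is χ_A(x) = (x + 4)^4, so the eigenvalues are known. The minimal polynomial is
  m_A(x) = Π_λ (x − λ)^{k_λ}
where k_λ is the size of the *largest* Jordan block for λ (equivalently, the smallest k with (A − λI)^k v = 0 for every generalised eigenvector v of λ).

  λ = -4: largest Jordan block has size 3, contributing (x + 4)^3

So m_A(x) = (x + 4)^3 = x^3 + 12*x^2 + 48*x + 64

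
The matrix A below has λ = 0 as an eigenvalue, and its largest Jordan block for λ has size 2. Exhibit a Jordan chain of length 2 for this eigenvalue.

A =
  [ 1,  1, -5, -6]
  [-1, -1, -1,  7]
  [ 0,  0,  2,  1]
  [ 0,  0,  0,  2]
A Jordan chain for λ = 0 of length 2:
v_1 = (1, -1, 0, 0)ᵀ
v_2 = (1, 0, 0, 0)ᵀ

Let N = A − (0)·I. We want v_2 with N^2 v_2 = 0 but N^1 v_2 ≠ 0; then v_{j-1} := N · v_j for j = 2, …, 2.

Pick v_2 = (1, 0, 0, 0)ᵀ.
Then v_1 = N · v_2 = (1, -1, 0, 0)ᵀ.

Sanity check: (A − (0)·I) v_1 = (0, 0, 0, 0)ᵀ = 0. ✓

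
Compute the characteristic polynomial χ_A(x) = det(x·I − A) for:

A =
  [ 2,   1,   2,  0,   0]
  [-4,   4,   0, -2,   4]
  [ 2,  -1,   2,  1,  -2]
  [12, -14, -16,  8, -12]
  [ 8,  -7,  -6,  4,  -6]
x^5 - 10*x^4 + 40*x^3 - 80*x^2 + 80*x - 32

Expanding det(x·I − A) (e.g. by cofactor expansion or by noting that A is similar to its Jordan form J, which has the same characteristic polynomial as A) gives
  χ_A(x) = x^5 - 10*x^4 + 40*x^3 - 80*x^2 + 80*x - 32
which factors as (x - 2)^5. The eigenvalues (with algebraic multiplicities) are λ = 2 with multiplicity 5.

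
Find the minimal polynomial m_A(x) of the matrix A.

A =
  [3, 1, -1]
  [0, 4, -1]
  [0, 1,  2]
x^2 - 6*x + 9

The characteristic polynomial is χ_A(x) = (x - 3)^3, so the eigenvalues are known. The minimal polynomial is
  m_A(x) = Π_λ (x − λ)^{k_λ}
where k_λ is the size of the *largest* Jordan block for λ (equivalently, the smallest k with (A − λI)^k v = 0 for every generalised eigenvector v of λ).

  λ = 3: largest Jordan block has size 2, contributing (x − 3)^2

So m_A(x) = (x - 3)^2 = x^2 - 6*x + 9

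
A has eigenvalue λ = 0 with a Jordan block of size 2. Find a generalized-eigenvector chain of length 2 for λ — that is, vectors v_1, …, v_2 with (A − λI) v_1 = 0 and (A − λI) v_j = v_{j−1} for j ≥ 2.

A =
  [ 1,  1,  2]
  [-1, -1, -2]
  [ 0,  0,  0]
A Jordan chain for λ = 0 of length 2:
v_1 = (1, -1, 0)ᵀ
v_2 = (1, 0, 0)ᵀ

Let N = A − (0)·I. We want v_2 with N^2 v_2 = 0 but N^1 v_2 ≠ 0; then v_{j-1} := N · v_j for j = 2, …, 2.

Pick v_2 = (1, 0, 0)ᵀ.
Then v_1 = N · v_2 = (1, -1, 0)ᵀ.

Sanity check: (A − (0)·I) v_1 = (0, 0, 0)ᵀ = 0. ✓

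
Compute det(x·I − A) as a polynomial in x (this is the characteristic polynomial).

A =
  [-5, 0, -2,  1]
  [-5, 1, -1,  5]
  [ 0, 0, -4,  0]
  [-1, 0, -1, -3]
x^4 + 11*x^3 + 36*x^2 + 16*x - 64

Expanding det(x·I − A) (e.g. by cofactor expansion or by noting that A is similar to its Jordan form J, which has the same characteristic polynomial as A) gives
  χ_A(x) = x^4 + 11*x^3 + 36*x^2 + 16*x - 64
which factors as (x - 1)*(x + 4)^3. The eigenvalues (with algebraic multiplicities) are λ = -4 with multiplicity 3, λ = 1 with multiplicity 1.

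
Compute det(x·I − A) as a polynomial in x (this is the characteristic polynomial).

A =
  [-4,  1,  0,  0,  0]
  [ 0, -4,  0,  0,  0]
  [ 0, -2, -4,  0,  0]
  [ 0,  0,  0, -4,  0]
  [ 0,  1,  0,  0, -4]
x^5 + 20*x^4 + 160*x^3 + 640*x^2 + 1280*x + 1024

Expanding det(x·I − A) (e.g. by cofactor expansion or by noting that A is similar to its Jordan form J, which has the same characteristic polynomial as A) gives
  χ_A(x) = x^5 + 20*x^4 + 160*x^3 + 640*x^2 + 1280*x + 1024
which factors as (x + 4)^5. The eigenvalues (with algebraic multiplicities) are λ = -4 with multiplicity 5.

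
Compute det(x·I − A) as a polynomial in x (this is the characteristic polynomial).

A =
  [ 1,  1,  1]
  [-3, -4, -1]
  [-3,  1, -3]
x^3 + 6*x^2 + 12*x + 8

Expanding det(x·I − A) (e.g. by cofactor expansion or by noting that A is similar to its Jordan form J, which has the same characteristic polynomial as A) gives
  χ_A(x) = x^3 + 6*x^2 + 12*x + 8
which factors as (x + 2)^3. The eigenvalues (with algebraic multiplicities) are λ = -2 with multiplicity 3.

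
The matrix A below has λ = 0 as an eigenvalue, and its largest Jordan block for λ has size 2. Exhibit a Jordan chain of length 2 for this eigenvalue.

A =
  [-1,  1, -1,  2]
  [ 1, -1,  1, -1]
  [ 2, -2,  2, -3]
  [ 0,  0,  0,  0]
A Jordan chain for λ = 0 of length 2:
v_1 = (-1, 1, 2, 0)ᵀ
v_2 = (1, 0, 0, 0)ᵀ

Let N = A − (0)·I. We want v_2 with N^2 v_2 = 0 but N^1 v_2 ≠ 0; then v_{j-1} := N · v_j for j = 2, …, 2.

Pick v_2 = (1, 0, 0, 0)ᵀ.
Then v_1 = N · v_2 = (-1, 1, 2, 0)ᵀ.

Sanity check: (A − (0)·I) v_1 = (0, 0, 0, 0)ᵀ = 0. ✓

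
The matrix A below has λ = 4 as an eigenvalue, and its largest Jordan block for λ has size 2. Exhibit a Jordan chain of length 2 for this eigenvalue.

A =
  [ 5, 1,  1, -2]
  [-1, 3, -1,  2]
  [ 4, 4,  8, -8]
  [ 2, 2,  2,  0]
A Jordan chain for λ = 4 of length 2:
v_1 = (1, -1, 4, 2)ᵀ
v_2 = (1, 0, 0, 0)ᵀ

Let N = A − (4)·I. We want v_2 with N^2 v_2 = 0 but N^1 v_2 ≠ 0; then v_{j-1} := N · v_j for j = 2, …, 2.

Pick v_2 = (1, 0, 0, 0)ᵀ.
Then v_1 = N · v_2 = (1, -1, 4, 2)ᵀ.

Sanity check: (A − (4)·I) v_1 = (0, 0, 0, 0)ᵀ = 0. ✓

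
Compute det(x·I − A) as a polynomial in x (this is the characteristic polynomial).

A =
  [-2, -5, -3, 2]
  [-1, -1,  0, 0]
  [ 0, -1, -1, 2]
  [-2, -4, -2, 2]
x^4 + 2*x^3

Expanding det(x·I − A) (e.g. by cofactor expansion or by noting that A is similar to its Jordan form J, which has the same characteristic polynomial as A) gives
  χ_A(x) = x^4 + 2*x^3
which factors as x^3*(x + 2). The eigenvalues (with algebraic multiplicities) are λ = -2 with multiplicity 1, λ = 0 with multiplicity 3.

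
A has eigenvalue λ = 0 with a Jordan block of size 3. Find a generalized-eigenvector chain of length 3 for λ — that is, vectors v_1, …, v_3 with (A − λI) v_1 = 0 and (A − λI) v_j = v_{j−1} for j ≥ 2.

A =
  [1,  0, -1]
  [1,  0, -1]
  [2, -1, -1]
A Jordan chain for λ = 0 of length 3:
v_1 = (-1, -1, -1)ᵀ
v_2 = (1, 1, 2)ᵀ
v_3 = (1, 0, 0)ᵀ

Let N = A − (0)·I. We want v_3 with N^3 v_3 = 0 but N^2 v_3 ≠ 0; then v_{j-1} := N · v_j for j = 3, …, 2.

Pick v_3 = (1, 0, 0)ᵀ.
Then v_2 = N · v_3 = (1, 1, 2)ᵀ.
Then v_1 = N · v_2 = (-1, -1, -1)ᵀ.

Sanity check: (A − (0)·I) v_1 = (0, 0, 0)ᵀ = 0. ✓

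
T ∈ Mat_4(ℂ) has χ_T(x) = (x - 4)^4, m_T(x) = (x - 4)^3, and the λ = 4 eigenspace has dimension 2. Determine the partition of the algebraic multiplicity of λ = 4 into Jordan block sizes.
Block sizes for λ = 4: [3, 1]

Step 1 — from the characteristic polynomial, algebraic multiplicity of λ = 4 is 4. From dim ker(T − (4)·I) = 2, there are exactly 2 Jordan blocks for λ = 4.
Step 2 — from the minimal polynomial, the factor (x − 4)^3 tells us the largest block for λ = 4 has size 3.
Step 3 — with total size 4, 2 blocks, and largest block 3, the block sizes (in nonincreasing order) are [3, 1].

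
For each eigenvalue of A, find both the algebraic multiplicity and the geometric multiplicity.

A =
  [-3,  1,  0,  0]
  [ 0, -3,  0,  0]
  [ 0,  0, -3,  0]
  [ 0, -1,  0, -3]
λ = -3: alg = 4, geom = 3

Step 1 — factor the characteristic polynomial to read off the algebraic multiplicities:
  χ_A(x) = (x + 3)^4

Step 2 — compute geometric multiplicities via the rank-nullity identity g(λ) = n − rank(A − λI):
  rank(A − (-3)·I) = 1, so dim ker(A − (-3)·I) = n − 1 = 3

Summary:
  λ = -3: algebraic multiplicity = 4, geometric multiplicity = 3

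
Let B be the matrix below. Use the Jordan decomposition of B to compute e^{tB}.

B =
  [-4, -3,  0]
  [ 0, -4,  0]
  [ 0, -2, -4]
e^{tB} =
  [exp(-4*t), -3*t*exp(-4*t), 0]
  [0, exp(-4*t), 0]
  [0, -2*t*exp(-4*t), exp(-4*t)]

Strategy: write B = P · J · P⁻¹ where J is a Jordan canonical form, so e^{tB} = P · e^{tJ} · P⁻¹, and e^{tJ} can be computed block-by-block.

B has Jordan form
J =
  [-4,  1,  0]
  [ 0, -4,  0]
  [ 0,  0, -4]
(up to reordering of blocks).

Per-block formulas:
  For a 1×1 block at λ = -4: exp(t · [-4]) = [e^(-4t)].
  For a 2×2 Jordan block J_2(-4): exp(t · J_2(-4)) = e^(-4t)·(I + t·N), where N is the 2×2 nilpotent shift.

After assembling e^{tJ} and conjugating by P, we get:

e^{tB} =
  [exp(-4*t), -3*t*exp(-4*t), 0]
  [0, exp(-4*t), 0]
  [0, -2*t*exp(-4*t), exp(-4*t)]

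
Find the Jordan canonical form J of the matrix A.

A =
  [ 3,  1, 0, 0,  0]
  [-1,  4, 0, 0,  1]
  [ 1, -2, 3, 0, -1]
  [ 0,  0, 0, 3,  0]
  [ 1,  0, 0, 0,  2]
J_3(3) ⊕ J_1(3) ⊕ J_1(3)

The characteristic polynomial is
  det(x·I − A) = x^5 - 15*x^4 + 90*x^3 - 270*x^2 + 405*x - 243 = (x - 3)^5

Eigenvalues and multiplicities (the geometric multiplicity of λ is n − rank(A − λI), which equals the number of Jordan blocks for λ):
  λ = 3: algebraic multiplicity = 5, geometric multiplicity = 3

Determining the block sizes for each eigenvalue:
  λ = 3: with am = 5 and gm = 3, the partition is not yet determined (e.g. several partitions of 5 into 3 parts exist). Let N = A − (3)·I. Computing rank(N^1) = 2, rank(N^2) = 1, rank(N^3) = 0; the number of blocks of size ≥ j is rank(N^{j−1}) − rank(N^j), giving [3, 1, 1]. So we have 1 block(s) of size 3, 2 block(s) of size 1 → block sizes [3, 1, 1]

Assembling the blocks gives a Jordan form
J =
  [3, 1, 0, 0, 0]
  [0, 3, 1, 0, 0]
  [0, 0, 3, 0, 0]
  [0, 0, 0, 3, 0]
  [0, 0, 0, 0, 3]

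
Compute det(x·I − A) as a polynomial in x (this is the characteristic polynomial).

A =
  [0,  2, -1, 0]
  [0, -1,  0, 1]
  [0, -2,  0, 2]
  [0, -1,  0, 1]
x^4

Expanding det(x·I − A) (e.g. by cofactor expansion or by noting that A is similar to its Jordan form J, which has the same characteristic polynomial as A) gives
  χ_A(x) = x^4
which factors as x^4. The eigenvalues (with algebraic multiplicities) are λ = 0 with multiplicity 4.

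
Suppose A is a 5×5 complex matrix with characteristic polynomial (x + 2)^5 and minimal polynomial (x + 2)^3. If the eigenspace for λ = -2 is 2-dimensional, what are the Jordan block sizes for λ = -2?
Block sizes for λ = -2: [3, 2]

Step 1 — from the characteristic polynomial, algebraic multiplicity of λ = -2 is 5. From dim ker(A − (-2)·I) = 2, there are exactly 2 Jordan blocks for λ = -2.
Step 2 — from the minimal polynomial, the factor (x + 2)^3 tells us the largest block for λ = -2 has size 3.
Step 3 — with total size 5, 2 blocks, and largest block 3, the block sizes (in nonincreasing order) are [3, 2].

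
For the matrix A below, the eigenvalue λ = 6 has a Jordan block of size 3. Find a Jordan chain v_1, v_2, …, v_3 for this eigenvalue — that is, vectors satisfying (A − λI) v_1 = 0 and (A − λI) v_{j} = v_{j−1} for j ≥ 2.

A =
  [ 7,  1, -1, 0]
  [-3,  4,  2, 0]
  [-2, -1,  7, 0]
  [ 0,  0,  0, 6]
A Jordan chain for λ = 6 of length 3:
v_1 = (0, -1, -1, 0)ᵀ
v_2 = (1, -3, -2, 0)ᵀ
v_3 = (1, 0, 0, 0)ᵀ

Let N = A − (6)·I. We want v_3 with N^3 v_3 = 0 but N^2 v_3 ≠ 0; then v_{j-1} := N · v_j for j = 3, …, 2.

Pick v_3 = (1, 0, 0, 0)ᵀ.
Then v_2 = N · v_3 = (1, -3, -2, 0)ᵀ.
Then v_1 = N · v_2 = (0, -1, -1, 0)ᵀ.

Sanity check: (A − (6)·I) v_1 = (0, 0, 0, 0)ᵀ = 0. ✓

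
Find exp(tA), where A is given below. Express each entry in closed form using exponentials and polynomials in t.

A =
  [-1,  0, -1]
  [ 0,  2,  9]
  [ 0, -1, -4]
e^{tA} =
  [exp(-t), t^2*exp(-t)/2, 3*t^2*exp(-t)/2 - t*exp(-t)]
  [0, 3*t*exp(-t) + exp(-t), 9*t*exp(-t)]
  [0, -t*exp(-t), -3*t*exp(-t) + exp(-t)]

Strategy: write A = P · J · P⁻¹ where J is a Jordan canonical form, so e^{tA} = P · e^{tJ} · P⁻¹, and e^{tJ} can be computed block-by-block.

A has Jordan form
J =
  [-1,  1,  0]
  [ 0, -1,  1]
  [ 0,  0, -1]
(up to reordering of blocks).

Per-block formulas:
  For a 3×3 Jordan block J_3(-1): exp(t · J_3(-1)) = e^(-1t)·(I + t·N + (t^2/2)·N^2), where N is the 3×3 nilpotent shift.

After assembling e^{tJ} and conjugating by P, we get:

e^{tA} =
  [exp(-t), t^2*exp(-t)/2, 3*t^2*exp(-t)/2 - t*exp(-t)]
  [0, 3*t*exp(-t) + exp(-t), 9*t*exp(-t)]
  [0, -t*exp(-t), -3*t*exp(-t) + exp(-t)]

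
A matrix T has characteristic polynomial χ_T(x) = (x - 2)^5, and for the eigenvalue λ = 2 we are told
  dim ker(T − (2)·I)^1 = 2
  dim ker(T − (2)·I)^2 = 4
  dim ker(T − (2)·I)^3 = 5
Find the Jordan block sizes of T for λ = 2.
Block sizes for λ = 2: [3, 2]

From the dimensions of kernels of powers, the number of Jordan blocks of size at least j is d_j − d_{j−1} where d_j = dim ker(N^j) (with d_0 = 0). Computing the differences gives [2, 2, 1].
The number of blocks of size exactly k is (#blocks of size ≥ k) − (#blocks of size ≥ k + 1), so the partition is: 1 block(s) of size 2, 1 block(s) of size 3.
In nonincreasing order the block sizes are [3, 2].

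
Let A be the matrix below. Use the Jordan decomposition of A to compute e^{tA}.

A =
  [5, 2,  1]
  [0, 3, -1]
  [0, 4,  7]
e^{tA} =
  [exp(5*t), 2*t*exp(5*t), t*exp(5*t)]
  [0, -2*t*exp(5*t) + exp(5*t), -t*exp(5*t)]
  [0, 4*t*exp(5*t), 2*t*exp(5*t) + exp(5*t)]

Strategy: write A = P · J · P⁻¹ where J is a Jordan canonical form, so e^{tA} = P · e^{tJ} · P⁻¹, and e^{tJ} can be computed block-by-block.

A has Jordan form
J =
  [5, 1, 0]
  [0, 5, 0]
  [0, 0, 5]
(up to reordering of blocks).

Per-block formulas:
  For a 1×1 block at λ = 5: exp(t · [5]) = [e^(5t)].
  For a 2×2 Jordan block J_2(5): exp(t · J_2(5)) = e^(5t)·(I + t·N), where N is the 2×2 nilpotent shift.

After assembling e^{tJ} and conjugating by P, we get:

e^{tA} =
  [exp(5*t), 2*t*exp(5*t), t*exp(5*t)]
  [0, -2*t*exp(5*t) + exp(5*t), -t*exp(5*t)]
  [0, 4*t*exp(5*t), 2*t*exp(5*t) + exp(5*t)]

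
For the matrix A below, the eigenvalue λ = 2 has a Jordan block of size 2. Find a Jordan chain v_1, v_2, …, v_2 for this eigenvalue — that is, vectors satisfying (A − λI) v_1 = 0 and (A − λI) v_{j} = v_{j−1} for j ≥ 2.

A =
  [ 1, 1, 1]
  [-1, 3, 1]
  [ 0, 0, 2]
A Jordan chain for λ = 2 of length 2:
v_1 = (-1, -1, 0)ᵀ
v_2 = (1, 0, 0)ᵀ

Let N = A − (2)·I. We want v_2 with N^2 v_2 = 0 but N^1 v_2 ≠ 0; then v_{j-1} := N · v_j for j = 2, …, 2.

Pick v_2 = (1, 0, 0)ᵀ.
Then v_1 = N · v_2 = (-1, -1, 0)ᵀ.

Sanity check: (A − (2)·I) v_1 = (0, 0, 0)ᵀ = 0. ✓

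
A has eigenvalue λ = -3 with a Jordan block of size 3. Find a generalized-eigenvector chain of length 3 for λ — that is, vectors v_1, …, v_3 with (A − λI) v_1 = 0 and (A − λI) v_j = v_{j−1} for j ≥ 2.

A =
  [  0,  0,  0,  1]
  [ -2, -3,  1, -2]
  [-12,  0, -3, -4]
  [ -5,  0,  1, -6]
A Jordan chain for λ = -3 of length 3:
v_1 = (4, -8, -16, -12)ᵀ
v_2 = (3, -2, -12, -5)ᵀ
v_3 = (1, 0, 0, 0)ᵀ

Let N = A − (-3)·I. We want v_3 with N^3 v_3 = 0 but N^2 v_3 ≠ 0; then v_{j-1} := N · v_j for j = 3, …, 2.

Pick v_3 = (1, 0, 0, 0)ᵀ.
Then v_2 = N · v_3 = (3, -2, -12, -5)ᵀ.
Then v_1 = N · v_2 = (4, -8, -16, -12)ᵀ.

Sanity check: (A − (-3)·I) v_1 = (0, 0, 0, 0)ᵀ = 0. ✓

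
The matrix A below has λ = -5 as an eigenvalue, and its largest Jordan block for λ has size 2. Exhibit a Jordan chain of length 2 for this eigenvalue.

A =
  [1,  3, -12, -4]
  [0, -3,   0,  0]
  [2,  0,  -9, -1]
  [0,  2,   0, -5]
A Jordan chain for λ = -5 of length 2:
v_1 = (2, 0, 1, 0)ᵀ
v_2 = (1, 0, 0, 1)ᵀ

Let N = A − (-5)·I. We want v_2 with N^2 v_2 = 0 but N^1 v_2 ≠ 0; then v_{j-1} := N · v_j for j = 2, …, 2.

Pick v_2 = (1, 0, 0, 1)ᵀ.
Then v_1 = N · v_2 = (2, 0, 1, 0)ᵀ.

Sanity check: (A − (-5)·I) v_1 = (0, 0, 0, 0)ᵀ = 0. ✓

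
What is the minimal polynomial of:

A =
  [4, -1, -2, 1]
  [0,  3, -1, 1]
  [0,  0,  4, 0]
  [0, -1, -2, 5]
x^3 - 12*x^2 + 48*x - 64

The characteristic polynomial is χ_A(x) = (x - 4)^4, so the eigenvalues are known. The minimal polynomial is
  m_A(x) = Π_λ (x − λ)^{k_λ}
where k_λ is the size of the *largest* Jordan block for λ (equivalently, the smallest k with (A − λI)^k v = 0 for every generalised eigenvector v of λ).

  λ = 4: largest Jordan block has size 3, contributing (x − 4)^3

So m_A(x) = (x - 4)^3 = x^3 - 12*x^2 + 48*x - 64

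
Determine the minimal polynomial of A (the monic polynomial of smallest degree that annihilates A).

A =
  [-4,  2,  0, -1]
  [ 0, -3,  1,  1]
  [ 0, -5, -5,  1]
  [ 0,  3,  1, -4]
x^3 + 12*x^2 + 48*x + 64

The characteristic polynomial is χ_A(x) = (x + 4)^4, so the eigenvalues are known. The minimal polynomial is
  m_A(x) = Π_λ (x − λ)^{k_λ}
where k_λ is the size of the *largest* Jordan block for λ (equivalently, the smallest k with (A − λI)^k v = 0 for every generalised eigenvector v of λ).

  λ = -4: largest Jordan block has size 3, contributing (x + 4)^3

So m_A(x) = (x + 4)^3 = x^3 + 12*x^2 + 48*x + 64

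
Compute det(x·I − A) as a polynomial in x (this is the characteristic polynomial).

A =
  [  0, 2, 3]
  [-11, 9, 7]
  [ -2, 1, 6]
x^3 - 15*x^2 + 75*x - 125

Expanding det(x·I − A) (e.g. by cofactor expansion or by noting that A is similar to its Jordan form J, which has the same characteristic polynomial as A) gives
  χ_A(x) = x^3 - 15*x^2 + 75*x - 125
which factors as (x - 5)^3. The eigenvalues (with algebraic multiplicities) are λ = 5 with multiplicity 3.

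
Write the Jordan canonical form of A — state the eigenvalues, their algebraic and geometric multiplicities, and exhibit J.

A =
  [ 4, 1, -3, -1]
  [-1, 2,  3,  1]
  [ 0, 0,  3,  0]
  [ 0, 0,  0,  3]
J_2(3) ⊕ J_1(3) ⊕ J_1(3)

The characteristic polynomial is
  det(x·I − A) = x^4 - 12*x^3 + 54*x^2 - 108*x + 81 = (x - 3)^4

Eigenvalues and multiplicities (the geometric multiplicity of λ is n − rank(A − λI), which equals the number of Jordan blocks for λ):
  λ = 3: algebraic multiplicity = 4, geometric multiplicity = 3

Determining the block sizes for each eigenvalue:
  λ = 3: 3 blocks summing to 4 forces exactly one block of size 2 and the rest size 1 → block sizes [2, 1, 1]

Assembling the blocks gives a Jordan form
J =
  [3, 1, 0, 0]
  [0, 3, 0, 0]
  [0, 0, 3, 0]
  [0, 0, 0, 3]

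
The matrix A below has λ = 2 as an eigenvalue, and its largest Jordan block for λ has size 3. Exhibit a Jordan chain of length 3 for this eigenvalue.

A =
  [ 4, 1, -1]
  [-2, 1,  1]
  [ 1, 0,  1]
A Jordan chain for λ = 2 of length 3:
v_1 = (1, -1, 1)ᵀ
v_2 = (2, -2, 1)ᵀ
v_3 = (1, 0, 0)ᵀ

Let N = A − (2)·I. We want v_3 with N^3 v_3 = 0 but N^2 v_3 ≠ 0; then v_{j-1} := N · v_j for j = 3, …, 2.

Pick v_3 = (1, 0, 0)ᵀ.
Then v_2 = N · v_3 = (2, -2, 1)ᵀ.
Then v_1 = N · v_2 = (1, -1, 1)ᵀ.

Sanity check: (A − (2)·I) v_1 = (0, 0, 0)ᵀ = 0. ✓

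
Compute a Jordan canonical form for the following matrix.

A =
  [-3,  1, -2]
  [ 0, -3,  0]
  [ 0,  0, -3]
J_2(-3) ⊕ J_1(-3)

The characteristic polynomial is
  det(x·I − A) = x^3 + 9*x^2 + 27*x + 27 = (x + 3)^3

Eigenvalues and multiplicities (the geometric multiplicity of λ is n − rank(A − λI), which equals the number of Jordan blocks for λ):
  λ = -3: algebraic multiplicity = 3, geometric multiplicity = 2

Determining the block sizes for each eigenvalue:
  λ = -3: 2 blocks summing to 3 forces exactly one block of size 2 and the rest size 1 → block sizes [2, 1]

Assembling the blocks gives a Jordan form
J =
  [-3,  1,  0]
  [ 0, -3,  0]
  [ 0,  0, -3]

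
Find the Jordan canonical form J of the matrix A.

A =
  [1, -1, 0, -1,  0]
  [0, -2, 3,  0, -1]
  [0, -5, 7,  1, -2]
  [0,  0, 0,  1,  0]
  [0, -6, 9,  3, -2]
J_3(1) ⊕ J_1(1) ⊕ J_1(1)

The characteristic polynomial is
  det(x·I − A) = x^5 - 5*x^4 + 10*x^3 - 10*x^2 + 5*x - 1 = (x - 1)^5

Eigenvalues and multiplicities (the geometric multiplicity of λ is n − rank(A − λI), which equals the number of Jordan blocks for λ):
  λ = 1: algebraic multiplicity = 5, geometric multiplicity = 3

Determining the block sizes for each eigenvalue:
  λ = 1: with am = 5 and gm = 3, the partition is not yet determined (e.g. several partitions of 5 into 3 parts exist). Let N = A − (1)·I. Computing rank(N^1) = 2, rank(N^2) = 1, rank(N^3) = 0; the number of blocks of size ≥ j is rank(N^{j−1}) − rank(N^j), giving [3, 1, 1]. So we have 1 block(s) of size 3, 2 block(s) of size 1 → block sizes [3, 1, 1]

Assembling the blocks gives a Jordan form
J =
  [1, 1, 0, 0, 0]
  [0, 1, 1, 0, 0]
  [0, 0, 1, 0, 0]
  [0, 0, 0, 1, 0]
  [0, 0, 0, 0, 1]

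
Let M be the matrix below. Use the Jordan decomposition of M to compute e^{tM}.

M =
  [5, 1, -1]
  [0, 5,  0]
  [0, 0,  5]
e^{tM} =
  [exp(5*t), t*exp(5*t), -t*exp(5*t)]
  [0, exp(5*t), 0]
  [0, 0, exp(5*t)]

Strategy: write M = P · J · P⁻¹ where J is a Jordan canonical form, so e^{tM} = P · e^{tJ} · P⁻¹, and e^{tJ} can be computed block-by-block.

M has Jordan form
J =
  [5, 1, 0]
  [0, 5, 0]
  [0, 0, 5]
(up to reordering of blocks).

Per-block formulas:
  For a 2×2 Jordan block J_2(5): exp(t · J_2(5)) = e^(5t)·(I + t·N), where N is the 2×2 nilpotent shift.
  For a 1×1 block at λ = 5: exp(t · [5]) = [e^(5t)].

After assembling e^{tJ} and conjugating by P, we get:

e^{tM} =
  [exp(5*t), t*exp(5*t), -t*exp(5*t)]
  [0, exp(5*t), 0]
  [0, 0, exp(5*t)]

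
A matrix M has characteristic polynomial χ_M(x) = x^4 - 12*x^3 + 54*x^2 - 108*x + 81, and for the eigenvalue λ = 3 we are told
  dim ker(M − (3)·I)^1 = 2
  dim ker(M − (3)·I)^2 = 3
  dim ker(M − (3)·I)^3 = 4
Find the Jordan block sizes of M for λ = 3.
Block sizes for λ = 3: [3, 1]

From the dimensions of kernels of powers, the number of Jordan blocks of size at least j is d_j − d_{j−1} where d_j = dim ker(N^j) (with d_0 = 0). Computing the differences gives [2, 1, 1].
The number of blocks of size exactly k is (#blocks of size ≥ k) − (#blocks of size ≥ k + 1), so the partition is: 1 block(s) of size 1, 1 block(s) of size 3.
In nonincreasing order the block sizes are [3, 1].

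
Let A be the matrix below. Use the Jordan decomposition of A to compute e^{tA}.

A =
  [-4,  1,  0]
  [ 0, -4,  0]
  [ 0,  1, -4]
e^{tA} =
  [exp(-4*t), t*exp(-4*t), 0]
  [0, exp(-4*t), 0]
  [0, t*exp(-4*t), exp(-4*t)]

Strategy: write A = P · J · P⁻¹ where J is a Jordan canonical form, so e^{tA} = P · e^{tJ} · P⁻¹, and e^{tJ} can be computed block-by-block.

A has Jordan form
J =
  [-4,  1,  0]
  [ 0, -4,  0]
  [ 0,  0, -4]
(up to reordering of blocks).

Per-block formulas:
  For a 2×2 Jordan block J_2(-4): exp(t · J_2(-4)) = e^(-4t)·(I + t·N), where N is the 2×2 nilpotent shift.
  For a 1×1 block at λ = -4: exp(t · [-4]) = [e^(-4t)].

After assembling e^{tJ} and conjugating by P, we get:

e^{tA} =
  [exp(-4*t), t*exp(-4*t), 0]
  [0, exp(-4*t), 0]
  [0, t*exp(-4*t), exp(-4*t)]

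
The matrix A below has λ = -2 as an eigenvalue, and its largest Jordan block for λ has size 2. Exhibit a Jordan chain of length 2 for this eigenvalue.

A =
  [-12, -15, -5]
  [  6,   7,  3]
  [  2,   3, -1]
A Jordan chain for λ = -2 of length 2:
v_1 = (-10, 6, 2)ᵀ
v_2 = (1, 0, 0)ᵀ

Let N = A − (-2)·I. We want v_2 with N^2 v_2 = 0 but N^1 v_2 ≠ 0; then v_{j-1} := N · v_j for j = 2, …, 2.

Pick v_2 = (1, 0, 0)ᵀ.
Then v_1 = N · v_2 = (-10, 6, 2)ᵀ.

Sanity check: (A − (-2)·I) v_1 = (0, 0, 0)ᵀ = 0. ✓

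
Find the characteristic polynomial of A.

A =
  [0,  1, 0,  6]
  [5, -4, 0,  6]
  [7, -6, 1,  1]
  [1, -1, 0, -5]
x^4 + 8*x^3 + 6*x^2 - 40*x + 25

Expanding det(x·I − A) (e.g. by cofactor expansion or by noting that A is similar to its Jordan form J, which has the same characteristic polynomial as A) gives
  χ_A(x) = x^4 + 8*x^3 + 6*x^2 - 40*x + 25
which factors as (x - 1)^2*(x + 5)^2. The eigenvalues (with algebraic multiplicities) are λ = -5 with multiplicity 2, λ = 1 with multiplicity 2.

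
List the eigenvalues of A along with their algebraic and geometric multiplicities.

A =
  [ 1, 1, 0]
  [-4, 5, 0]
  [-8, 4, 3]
λ = 3: alg = 3, geom = 2

Step 1 — factor the characteristic polynomial to read off the algebraic multiplicities:
  χ_A(x) = (x - 3)^3

Step 2 — compute geometric multiplicities via the rank-nullity identity g(λ) = n − rank(A − λI):
  rank(A − (3)·I) = 1, so dim ker(A − (3)·I) = n − 1 = 2

Summary:
  λ = 3: algebraic multiplicity = 3, geometric multiplicity = 2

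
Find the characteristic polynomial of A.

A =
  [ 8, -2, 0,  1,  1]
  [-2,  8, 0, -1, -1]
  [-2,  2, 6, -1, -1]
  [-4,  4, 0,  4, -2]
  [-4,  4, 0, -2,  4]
x^5 - 30*x^4 + 360*x^3 - 2160*x^2 + 6480*x - 7776

Expanding det(x·I − A) (e.g. by cofactor expansion or by noting that A is similar to its Jordan form J, which has the same characteristic polynomial as A) gives
  χ_A(x) = x^5 - 30*x^4 + 360*x^3 - 2160*x^2 + 6480*x - 7776
which factors as (x - 6)^5. The eigenvalues (with algebraic multiplicities) are λ = 6 with multiplicity 5.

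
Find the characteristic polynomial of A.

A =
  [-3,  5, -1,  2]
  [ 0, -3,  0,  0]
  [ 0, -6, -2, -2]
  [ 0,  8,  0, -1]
x^4 + 9*x^3 + 29*x^2 + 39*x + 18

Expanding det(x·I − A) (e.g. by cofactor expansion or by noting that A is similar to its Jordan form J, which has the same characteristic polynomial as A) gives
  χ_A(x) = x^4 + 9*x^3 + 29*x^2 + 39*x + 18
which factors as (x + 1)*(x + 2)*(x + 3)^2. The eigenvalues (with algebraic multiplicities) are λ = -3 with multiplicity 2, λ = -2 with multiplicity 1, λ = -1 with multiplicity 1.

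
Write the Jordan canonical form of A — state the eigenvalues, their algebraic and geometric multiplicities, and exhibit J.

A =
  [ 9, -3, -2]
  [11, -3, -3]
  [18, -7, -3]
J_3(1)

The characteristic polynomial is
  det(x·I − A) = x^3 - 3*x^2 + 3*x - 1 = (x - 1)^3

Eigenvalues and multiplicities (the geometric multiplicity of λ is n − rank(A − λI), which equals the number of Jordan blocks for λ):
  λ = 1: algebraic multiplicity = 3, geometric multiplicity = 1

Determining the block sizes for each eigenvalue:
  λ = 1: one block (gm = 1), so the single block has size am = 3 → block sizes [3]

Assembling the blocks gives a Jordan form
J =
  [1, 1, 0]
  [0, 1, 1]
  [0, 0, 1]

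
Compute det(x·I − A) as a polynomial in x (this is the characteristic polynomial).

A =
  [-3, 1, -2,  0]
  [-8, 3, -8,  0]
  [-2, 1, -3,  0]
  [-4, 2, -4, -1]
x^4 + 4*x^3 + 6*x^2 + 4*x + 1

Expanding det(x·I − A) (e.g. by cofactor expansion or by noting that A is similar to its Jordan form J, which has the same characteristic polynomial as A) gives
  χ_A(x) = x^4 + 4*x^3 + 6*x^2 + 4*x + 1
which factors as (x + 1)^4. The eigenvalues (with algebraic multiplicities) are λ = -1 with multiplicity 4.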